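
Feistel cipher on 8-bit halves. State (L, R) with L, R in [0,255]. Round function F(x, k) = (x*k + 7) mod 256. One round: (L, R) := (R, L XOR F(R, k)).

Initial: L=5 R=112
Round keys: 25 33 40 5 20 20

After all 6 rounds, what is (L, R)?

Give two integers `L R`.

Round 1 (k=25): L=112 R=242
Round 2 (k=33): L=242 R=73
Round 3 (k=40): L=73 R=157
Round 4 (k=5): L=157 R=81
Round 5 (k=20): L=81 R=198
Round 6 (k=20): L=198 R=46

Answer: 198 46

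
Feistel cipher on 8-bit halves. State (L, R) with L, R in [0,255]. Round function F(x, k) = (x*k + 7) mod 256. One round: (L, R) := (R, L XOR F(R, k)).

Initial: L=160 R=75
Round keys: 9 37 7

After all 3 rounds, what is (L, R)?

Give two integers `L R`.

Round 1 (k=9): L=75 R=10
Round 2 (k=37): L=10 R=50
Round 3 (k=7): L=50 R=111

Answer: 50 111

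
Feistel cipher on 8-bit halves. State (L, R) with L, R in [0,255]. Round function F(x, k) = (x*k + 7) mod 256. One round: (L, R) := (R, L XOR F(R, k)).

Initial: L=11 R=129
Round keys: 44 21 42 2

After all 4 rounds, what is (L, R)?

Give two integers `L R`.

Round 1 (k=44): L=129 R=56
Round 2 (k=21): L=56 R=30
Round 3 (k=42): L=30 R=203
Round 4 (k=2): L=203 R=131

Answer: 203 131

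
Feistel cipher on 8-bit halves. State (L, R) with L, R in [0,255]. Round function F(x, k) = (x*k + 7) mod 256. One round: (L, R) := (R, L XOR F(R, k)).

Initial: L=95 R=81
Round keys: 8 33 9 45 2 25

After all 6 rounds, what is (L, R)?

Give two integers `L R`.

Answer: 30 67

Derivation:
Round 1 (k=8): L=81 R=208
Round 2 (k=33): L=208 R=134
Round 3 (k=9): L=134 R=109
Round 4 (k=45): L=109 R=182
Round 5 (k=2): L=182 R=30
Round 6 (k=25): L=30 R=67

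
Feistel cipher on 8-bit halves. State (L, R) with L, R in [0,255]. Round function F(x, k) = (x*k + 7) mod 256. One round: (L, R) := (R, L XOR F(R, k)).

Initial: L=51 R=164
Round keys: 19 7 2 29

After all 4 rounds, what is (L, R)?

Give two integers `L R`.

Round 1 (k=19): L=164 R=0
Round 2 (k=7): L=0 R=163
Round 3 (k=2): L=163 R=77
Round 4 (k=29): L=77 R=99

Answer: 77 99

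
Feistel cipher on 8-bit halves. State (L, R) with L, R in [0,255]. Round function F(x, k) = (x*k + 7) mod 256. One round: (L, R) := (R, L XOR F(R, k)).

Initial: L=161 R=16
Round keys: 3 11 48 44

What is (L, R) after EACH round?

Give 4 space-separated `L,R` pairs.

Answer: 16,150 150,105 105,33 33,218

Derivation:
Round 1 (k=3): L=16 R=150
Round 2 (k=11): L=150 R=105
Round 3 (k=48): L=105 R=33
Round 4 (k=44): L=33 R=218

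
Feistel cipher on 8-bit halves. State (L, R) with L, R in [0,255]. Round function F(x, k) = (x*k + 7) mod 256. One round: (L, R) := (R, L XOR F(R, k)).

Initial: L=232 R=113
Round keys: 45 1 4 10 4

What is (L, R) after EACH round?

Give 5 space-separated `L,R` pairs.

Round 1 (k=45): L=113 R=12
Round 2 (k=1): L=12 R=98
Round 3 (k=4): L=98 R=131
Round 4 (k=10): L=131 R=71
Round 5 (k=4): L=71 R=160

Answer: 113,12 12,98 98,131 131,71 71,160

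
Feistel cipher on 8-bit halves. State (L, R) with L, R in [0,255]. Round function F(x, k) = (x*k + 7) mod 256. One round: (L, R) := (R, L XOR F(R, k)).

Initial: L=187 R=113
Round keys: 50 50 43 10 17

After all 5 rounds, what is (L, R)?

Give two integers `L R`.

Answer: 151 9

Derivation:
Round 1 (k=50): L=113 R=162
Round 2 (k=50): L=162 R=218
Round 3 (k=43): L=218 R=7
Round 4 (k=10): L=7 R=151
Round 5 (k=17): L=151 R=9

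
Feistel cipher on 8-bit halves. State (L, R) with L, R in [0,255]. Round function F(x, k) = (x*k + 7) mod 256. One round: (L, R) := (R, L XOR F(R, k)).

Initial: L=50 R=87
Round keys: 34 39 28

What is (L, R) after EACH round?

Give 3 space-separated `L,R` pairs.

Answer: 87,167 167,47 47,140

Derivation:
Round 1 (k=34): L=87 R=167
Round 2 (k=39): L=167 R=47
Round 3 (k=28): L=47 R=140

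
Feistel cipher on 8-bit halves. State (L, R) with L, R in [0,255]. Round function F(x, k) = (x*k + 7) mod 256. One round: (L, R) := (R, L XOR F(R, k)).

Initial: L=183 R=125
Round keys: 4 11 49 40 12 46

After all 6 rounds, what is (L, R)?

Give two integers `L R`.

Round 1 (k=4): L=125 R=76
Round 2 (k=11): L=76 R=54
Round 3 (k=49): L=54 R=17
Round 4 (k=40): L=17 R=153
Round 5 (k=12): L=153 R=34
Round 6 (k=46): L=34 R=186

Answer: 34 186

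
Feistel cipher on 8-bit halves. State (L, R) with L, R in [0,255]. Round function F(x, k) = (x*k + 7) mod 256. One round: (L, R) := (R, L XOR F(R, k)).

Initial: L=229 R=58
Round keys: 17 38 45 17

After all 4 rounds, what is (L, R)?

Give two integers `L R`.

Round 1 (k=17): L=58 R=4
Round 2 (k=38): L=4 R=165
Round 3 (k=45): L=165 R=12
Round 4 (k=17): L=12 R=118

Answer: 12 118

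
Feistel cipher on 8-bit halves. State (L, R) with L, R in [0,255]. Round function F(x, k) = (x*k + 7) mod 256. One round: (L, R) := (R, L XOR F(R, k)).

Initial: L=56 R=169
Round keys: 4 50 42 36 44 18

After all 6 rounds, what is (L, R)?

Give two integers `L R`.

Round 1 (k=4): L=169 R=147
Round 2 (k=50): L=147 R=20
Round 3 (k=42): L=20 R=220
Round 4 (k=36): L=220 R=227
Round 5 (k=44): L=227 R=215
Round 6 (k=18): L=215 R=198

Answer: 215 198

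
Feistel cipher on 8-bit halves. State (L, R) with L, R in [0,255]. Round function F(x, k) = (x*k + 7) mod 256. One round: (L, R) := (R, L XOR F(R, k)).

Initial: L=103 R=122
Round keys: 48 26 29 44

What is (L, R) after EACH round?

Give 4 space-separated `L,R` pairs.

Answer: 122,128 128,125 125,176 176,58

Derivation:
Round 1 (k=48): L=122 R=128
Round 2 (k=26): L=128 R=125
Round 3 (k=29): L=125 R=176
Round 4 (k=44): L=176 R=58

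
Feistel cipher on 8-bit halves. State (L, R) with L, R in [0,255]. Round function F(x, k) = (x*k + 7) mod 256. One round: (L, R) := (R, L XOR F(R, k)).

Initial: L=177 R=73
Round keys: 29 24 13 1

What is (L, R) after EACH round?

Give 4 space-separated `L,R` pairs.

Answer: 73,253 253,246 246,120 120,137

Derivation:
Round 1 (k=29): L=73 R=253
Round 2 (k=24): L=253 R=246
Round 3 (k=13): L=246 R=120
Round 4 (k=1): L=120 R=137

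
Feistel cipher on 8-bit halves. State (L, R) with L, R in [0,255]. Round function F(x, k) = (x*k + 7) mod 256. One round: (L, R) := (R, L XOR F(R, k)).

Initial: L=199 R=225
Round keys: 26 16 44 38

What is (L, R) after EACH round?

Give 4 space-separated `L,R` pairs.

Round 1 (k=26): L=225 R=38
Round 2 (k=16): L=38 R=134
Round 3 (k=44): L=134 R=41
Round 4 (k=38): L=41 R=155

Answer: 225,38 38,134 134,41 41,155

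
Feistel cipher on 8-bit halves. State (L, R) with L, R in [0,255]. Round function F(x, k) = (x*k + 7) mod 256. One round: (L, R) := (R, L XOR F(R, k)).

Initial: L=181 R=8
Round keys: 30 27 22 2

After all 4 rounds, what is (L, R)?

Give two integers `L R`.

Round 1 (k=30): L=8 R=66
Round 2 (k=27): L=66 R=245
Round 3 (k=22): L=245 R=87
Round 4 (k=2): L=87 R=64

Answer: 87 64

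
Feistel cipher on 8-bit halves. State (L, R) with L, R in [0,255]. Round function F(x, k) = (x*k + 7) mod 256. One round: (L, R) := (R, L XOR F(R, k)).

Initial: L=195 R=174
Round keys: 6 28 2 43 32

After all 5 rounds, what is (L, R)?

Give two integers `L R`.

Answer: 123 166

Derivation:
Round 1 (k=6): L=174 R=216
Round 2 (k=28): L=216 R=9
Round 3 (k=2): L=9 R=193
Round 4 (k=43): L=193 R=123
Round 5 (k=32): L=123 R=166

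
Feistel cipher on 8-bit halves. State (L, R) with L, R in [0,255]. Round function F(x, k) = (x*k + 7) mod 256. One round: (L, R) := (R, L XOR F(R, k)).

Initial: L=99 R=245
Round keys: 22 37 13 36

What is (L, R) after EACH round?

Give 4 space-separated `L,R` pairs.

Answer: 245,118 118,224 224,17 17,139

Derivation:
Round 1 (k=22): L=245 R=118
Round 2 (k=37): L=118 R=224
Round 3 (k=13): L=224 R=17
Round 4 (k=36): L=17 R=139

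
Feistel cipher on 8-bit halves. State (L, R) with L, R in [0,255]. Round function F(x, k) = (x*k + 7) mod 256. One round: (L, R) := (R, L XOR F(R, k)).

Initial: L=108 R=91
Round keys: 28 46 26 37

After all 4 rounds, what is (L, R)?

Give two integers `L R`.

Answer: 12 177

Derivation:
Round 1 (k=28): L=91 R=151
Round 2 (k=46): L=151 R=114
Round 3 (k=26): L=114 R=12
Round 4 (k=37): L=12 R=177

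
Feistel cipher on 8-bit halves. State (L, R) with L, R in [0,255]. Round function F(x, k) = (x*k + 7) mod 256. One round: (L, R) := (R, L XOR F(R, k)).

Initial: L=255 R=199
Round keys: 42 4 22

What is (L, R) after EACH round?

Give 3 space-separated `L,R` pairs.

Answer: 199,82 82,136 136,229

Derivation:
Round 1 (k=42): L=199 R=82
Round 2 (k=4): L=82 R=136
Round 3 (k=22): L=136 R=229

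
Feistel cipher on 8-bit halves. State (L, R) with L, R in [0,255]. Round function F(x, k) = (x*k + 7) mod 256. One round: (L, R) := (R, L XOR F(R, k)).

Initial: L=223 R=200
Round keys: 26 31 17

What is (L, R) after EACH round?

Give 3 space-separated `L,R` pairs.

Answer: 200,136 136,183 183,166

Derivation:
Round 1 (k=26): L=200 R=136
Round 2 (k=31): L=136 R=183
Round 3 (k=17): L=183 R=166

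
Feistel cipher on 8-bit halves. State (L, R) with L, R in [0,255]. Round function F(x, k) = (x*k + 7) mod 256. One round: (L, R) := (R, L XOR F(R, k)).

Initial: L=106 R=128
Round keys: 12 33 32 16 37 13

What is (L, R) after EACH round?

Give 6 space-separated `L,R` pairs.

Answer: 128,109 109,148 148,234 234,51 51,140 140,16

Derivation:
Round 1 (k=12): L=128 R=109
Round 2 (k=33): L=109 R=148
Round 3 (k=32): L=148 R=234
Round 4 (k=16): L=234 R=51
Round 5 (k=37): L=51 R=140
Round 6 (k=13): L=140 R=16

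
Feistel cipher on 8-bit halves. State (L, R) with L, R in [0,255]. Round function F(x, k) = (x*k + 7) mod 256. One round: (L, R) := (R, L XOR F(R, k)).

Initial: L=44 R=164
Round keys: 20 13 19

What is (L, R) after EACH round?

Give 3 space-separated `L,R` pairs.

Answer: 164,251 251,98 98,182

Derivation:
Round 1 (k=20): L=164 R=251
Round 2 (k=13): L=251 R=98
Round 3 (k=19): L=98 R=182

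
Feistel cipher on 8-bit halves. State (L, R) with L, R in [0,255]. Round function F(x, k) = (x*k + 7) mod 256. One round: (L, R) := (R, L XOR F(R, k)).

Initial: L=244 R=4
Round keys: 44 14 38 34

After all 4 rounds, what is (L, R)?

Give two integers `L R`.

Answer: 166 166

Derivation:
Round 1 (k=44): L=4 R=67
Round 2 (k=14): L=67 R=181
Round 3 (k=38): L=181 R=166
Round 4 (k=34): L=166 R=166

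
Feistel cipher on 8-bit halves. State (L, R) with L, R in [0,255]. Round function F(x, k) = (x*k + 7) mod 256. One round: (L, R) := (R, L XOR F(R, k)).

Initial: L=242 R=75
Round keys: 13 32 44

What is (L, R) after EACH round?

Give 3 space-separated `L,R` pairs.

Answer: 75,36 36,204 204,51

Derivation:
Round 1 (k=13): L=75 R=36
Round 2 (k=32): L=36 R=204
Round 3 (k=44): L=204 R=51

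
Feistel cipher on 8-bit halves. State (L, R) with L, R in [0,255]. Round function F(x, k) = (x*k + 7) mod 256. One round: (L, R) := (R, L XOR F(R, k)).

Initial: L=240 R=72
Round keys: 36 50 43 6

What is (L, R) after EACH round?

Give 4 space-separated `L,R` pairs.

Round 1 (k=36): L=72 R=215
Round 2 (k=50): L=215 R=77
Round 3 (k=43): L=77 R=33
Round 4 (k=6): L=33 R=128

Answer: 72,215 215,77 77,33 33,128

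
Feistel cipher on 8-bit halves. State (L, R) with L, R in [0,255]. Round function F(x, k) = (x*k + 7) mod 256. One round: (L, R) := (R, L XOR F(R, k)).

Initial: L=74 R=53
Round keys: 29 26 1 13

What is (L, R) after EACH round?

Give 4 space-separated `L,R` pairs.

Answer: 53,66 66,142 142,215 215,124

Derivation:
Round 1 (k=29): L=53 R=66
Round 2 (k=26): L=66 R=142
Round 3 (k=1): L=142 R=215
Round 4 (k=13): L=215 R=124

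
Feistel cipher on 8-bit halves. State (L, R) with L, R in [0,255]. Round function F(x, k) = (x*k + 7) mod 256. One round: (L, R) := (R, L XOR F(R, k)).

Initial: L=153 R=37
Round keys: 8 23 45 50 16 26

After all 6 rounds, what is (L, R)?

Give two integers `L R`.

Round 1 (k=8): L=37 R=182
Round 2 (k=23): L=182 R=68
Round 3 (k=45): L=68 R=77
Round 4 (k=50): L=77 R=85
Round 5 (k=16): L=85 R=26
Round 6 (k=26): L=26 R=254

Answer: 26 254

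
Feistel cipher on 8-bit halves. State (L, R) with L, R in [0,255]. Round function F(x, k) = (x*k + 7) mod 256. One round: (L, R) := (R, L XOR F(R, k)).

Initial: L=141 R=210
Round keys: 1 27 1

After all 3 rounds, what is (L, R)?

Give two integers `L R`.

Round 1 (k=1): L=210 R=84
Round 2 (k=27): L=84 R=49
Round 3 (k=1): L=49 R=108

Answer: 49 108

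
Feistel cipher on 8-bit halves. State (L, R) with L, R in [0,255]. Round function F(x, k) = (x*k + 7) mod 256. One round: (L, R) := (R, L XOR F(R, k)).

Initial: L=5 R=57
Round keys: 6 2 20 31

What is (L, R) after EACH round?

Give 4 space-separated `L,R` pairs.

Answer: 57,88 88,142 142,71 71,46

Derivation:
Round 1 (k=6): L=57 R=88
Round 2 (k=2): L=88 R=142
Round 3 (k=20): L=142 R=71
Round 4 (k=31): L=71 R=46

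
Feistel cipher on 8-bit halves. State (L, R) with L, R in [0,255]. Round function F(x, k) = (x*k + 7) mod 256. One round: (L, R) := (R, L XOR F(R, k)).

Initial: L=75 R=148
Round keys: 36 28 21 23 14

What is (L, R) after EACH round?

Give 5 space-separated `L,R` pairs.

Answer: 148,156 156,131 131,90 90,158 158,241

Derivation:
Round 1 (k=36): L=148 R=156
Round 2 (k=28): L=156 R=131
Round 3 (k=21): L=131 R=90
Round 4 (k=23): L=90 R=158
Round 5 (k=14): L=158 R=241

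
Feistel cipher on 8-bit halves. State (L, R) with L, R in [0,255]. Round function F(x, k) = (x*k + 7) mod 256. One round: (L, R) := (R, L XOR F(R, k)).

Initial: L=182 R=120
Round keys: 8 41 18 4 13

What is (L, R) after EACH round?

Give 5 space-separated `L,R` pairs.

Round 1 (k=8): L=120 R=113
Round 2 (k=41): L=113 R=88
Round 3 (k=18): L=88 R=70
Round 4 (k=4): L=70 R=71
Round 5 (k=13): L=71 R=228

Answer: 120,113 113,88 88,70 70,71 71,228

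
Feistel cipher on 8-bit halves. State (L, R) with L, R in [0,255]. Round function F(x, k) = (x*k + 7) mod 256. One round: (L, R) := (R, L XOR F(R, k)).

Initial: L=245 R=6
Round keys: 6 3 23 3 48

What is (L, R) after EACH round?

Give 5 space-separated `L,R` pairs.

Round 1 (k=6): L=6 R=222
Round 2 (k=3): L=222 R=167
Round 3 (k=23): L=167 R=214
Round 4 (k=3): L=214 R=46
Round 5 (k=48): L=46 R=113

Answer: 6,222 222,167 167,214 214,46 46,113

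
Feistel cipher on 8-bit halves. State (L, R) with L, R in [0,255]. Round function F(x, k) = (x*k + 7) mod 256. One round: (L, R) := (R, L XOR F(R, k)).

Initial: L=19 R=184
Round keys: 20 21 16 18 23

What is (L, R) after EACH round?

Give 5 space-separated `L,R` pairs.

Answer: 184,116 116,51 51,67 67,142 142,138

Derivation:
Round 1 (k=20): L=184 R=116
Round 2 (k=21): L=116 R=51
Round 3 (k=16): L=51 R=67
Round 4 (k=18): L=67 R=142
Round 5 (k=23): L=142 R=138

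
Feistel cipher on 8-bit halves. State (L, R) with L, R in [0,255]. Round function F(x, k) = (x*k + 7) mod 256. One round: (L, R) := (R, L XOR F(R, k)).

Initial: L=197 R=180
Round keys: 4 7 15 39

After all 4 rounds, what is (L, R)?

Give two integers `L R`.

Round 1 (k=4): L=180 R=18
Round 2 (k=7): L=18 R=49
Round 3 (k=15): L=49 R=244
Round 4 (k=39): L=244 R=2

Answer: 244 2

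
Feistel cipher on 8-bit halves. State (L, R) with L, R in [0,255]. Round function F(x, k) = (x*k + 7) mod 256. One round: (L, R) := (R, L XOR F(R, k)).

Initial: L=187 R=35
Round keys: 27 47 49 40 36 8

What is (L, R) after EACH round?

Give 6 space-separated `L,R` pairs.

Answer: 35,3 3,183 183,13 13,184 184,234 234,239

Derivation:
Round 1 (k=27): L=35 R=3
Round 2 (k=47): L=3 R=183
Round 3 (k=49): L=183 R=13
Round 4 (k=40): L=13 R=184
Round 5 (k=36): L=184 R=234
Round 6 (k=8): L=234 R=239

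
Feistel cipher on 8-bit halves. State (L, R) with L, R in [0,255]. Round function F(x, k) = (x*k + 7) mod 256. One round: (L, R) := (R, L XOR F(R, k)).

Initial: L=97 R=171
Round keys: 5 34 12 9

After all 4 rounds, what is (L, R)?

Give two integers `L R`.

Answer: 144 217

Derivation:
Round 1 (k=5): L=171 R=63
Round 2 (k=34): L=63 R=206
Round 3 (k=12): L=206 R=144
Round 4 (k=9): L=144 R=217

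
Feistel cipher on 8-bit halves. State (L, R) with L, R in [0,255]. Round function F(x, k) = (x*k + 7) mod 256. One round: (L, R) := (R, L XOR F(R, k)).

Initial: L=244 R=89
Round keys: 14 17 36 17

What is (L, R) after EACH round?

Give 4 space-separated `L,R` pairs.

Round 1 (k=14): L=89 R=17
Round 2 (k=17): L=17 R=113
Round 3 (k=36): L=113 R=250
Round 4 (k=17): L=250 R=208

Answer: 89,17 17,113 113,250 250,208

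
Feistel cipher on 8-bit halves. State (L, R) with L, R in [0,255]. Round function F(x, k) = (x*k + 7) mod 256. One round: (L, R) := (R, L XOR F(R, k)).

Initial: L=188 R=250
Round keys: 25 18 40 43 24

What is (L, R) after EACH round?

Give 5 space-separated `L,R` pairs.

Answer: 250,205 205,139 139,114 114,166 166,229

Derivation:
Round 1 (k=25): L=250 R=205
Round 2 (k=18): L=205 R=139
Round 3 (k=40): L=139 R=114
Round 4 (k=43): L=114 R=166
Round 5 (k=24): L=166 R=229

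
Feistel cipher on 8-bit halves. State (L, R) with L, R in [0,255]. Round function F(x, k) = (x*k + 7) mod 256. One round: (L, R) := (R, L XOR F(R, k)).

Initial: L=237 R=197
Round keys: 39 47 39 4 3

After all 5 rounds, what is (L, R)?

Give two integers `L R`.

Answer: 78 140

Derivation:
Round 1 (k=39): L=197 R=231
Round 2 (k=47): L=231 R=181
Round 3 (k=39): L=181 R=125
Round 4 (k=4): L=125 R=78
Round 5 (k=3): L=78 R=140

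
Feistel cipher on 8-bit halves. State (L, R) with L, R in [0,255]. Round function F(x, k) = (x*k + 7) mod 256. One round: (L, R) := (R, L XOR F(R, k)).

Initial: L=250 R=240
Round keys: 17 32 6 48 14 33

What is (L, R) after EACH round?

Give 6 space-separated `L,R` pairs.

Round 1 (k=17): L=240 R=13
Round 2 (k=32): L=13 R=87
Round 3 (k=6): L=87 R=28
Round 4 (k=48): L=28 R=16
Round 5 (k=14): L=16 R=251
Round 6 (k=33): L=251 R=114

Answer: 240,13 13,87 87,28 28,16 16,251 251,114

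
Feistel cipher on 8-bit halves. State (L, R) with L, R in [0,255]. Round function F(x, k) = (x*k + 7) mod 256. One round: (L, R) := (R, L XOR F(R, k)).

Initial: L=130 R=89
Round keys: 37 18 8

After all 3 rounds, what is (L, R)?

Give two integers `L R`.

Answer: 106 49

Derivation:
Round 1 (k=37): L=89 R=102
Round 2 (k=18): L=102 R=106
Round 3 (k=8): L=106 R=49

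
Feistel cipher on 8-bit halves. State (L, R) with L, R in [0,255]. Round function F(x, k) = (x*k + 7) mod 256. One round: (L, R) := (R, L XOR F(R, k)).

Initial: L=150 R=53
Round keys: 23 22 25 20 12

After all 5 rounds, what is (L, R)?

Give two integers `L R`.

Round 1 (k=23): L=53 R=92
Round 2 (k=22): L=92 R=218
Round 3 (k=25): L=218 R=13
Round 4 (k=20): L=13 R=209
Round 5 (k=12): L=209 R=222

Answer: 209 222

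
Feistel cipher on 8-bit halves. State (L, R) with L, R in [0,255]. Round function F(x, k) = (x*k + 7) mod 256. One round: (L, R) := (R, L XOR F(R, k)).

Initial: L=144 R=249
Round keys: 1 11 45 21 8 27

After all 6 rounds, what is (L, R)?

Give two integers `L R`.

Round 1 (k=1): L=249 R=144
Round 2 (k=11): L=144 R=206
Round 3 (k=45): L=206 R=173
Round 4 (k=21): L=173 R=246
Round 5 (k=8): L=246 R=26
Round 6 (k=27): L=26 R=51

Answer: 26 51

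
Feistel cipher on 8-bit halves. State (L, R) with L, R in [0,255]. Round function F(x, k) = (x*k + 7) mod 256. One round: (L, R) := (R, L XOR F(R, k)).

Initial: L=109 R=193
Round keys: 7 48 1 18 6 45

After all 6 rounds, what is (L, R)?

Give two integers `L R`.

Round 1 (k=7): L=193 R=35
Round 2 (k=48): L=35 R=86
Round 3 (k=1): L=86 R=126
Round 4 (k=18): L=126 R=181
Round 5 (k=6): L=181 R=59
Round 6 (k=45): L=59 R=211

Answer: 59 211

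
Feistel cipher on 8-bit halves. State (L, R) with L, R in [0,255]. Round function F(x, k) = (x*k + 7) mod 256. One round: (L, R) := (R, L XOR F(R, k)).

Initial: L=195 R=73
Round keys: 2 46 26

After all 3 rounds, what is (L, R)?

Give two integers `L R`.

Answer: 122 49

Derivation:
Round 1 (k=2): L=73 R=90
Round 2 (k=46): L=90 R=122
Round 3 (k=26): L=122 R=49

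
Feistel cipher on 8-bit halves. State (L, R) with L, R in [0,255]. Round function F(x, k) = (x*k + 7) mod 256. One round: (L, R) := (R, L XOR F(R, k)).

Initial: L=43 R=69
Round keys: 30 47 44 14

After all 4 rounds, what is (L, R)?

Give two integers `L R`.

Round 1 (k=30): L=69 R=54
Round 2 (k=47): L=54 R=180
Round 3 (k=44): L=180 R=193
Round 4 (k=14): L=193 R=33

Answer: 193 33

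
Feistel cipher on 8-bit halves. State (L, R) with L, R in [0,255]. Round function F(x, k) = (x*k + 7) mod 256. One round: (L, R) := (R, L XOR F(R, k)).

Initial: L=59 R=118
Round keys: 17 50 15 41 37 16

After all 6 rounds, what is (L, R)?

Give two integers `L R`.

Answer: 41 73

Derivation:
Round 1 (k=17): L=118 R=230
Round 2 (k=50): L=230 R=133
Round 3 (k=15): L=133 R=52
Round 4 (k=41): L=52 R=222
Round 5 (k=37): L=222 R=41
Round 6 (k=16): L=41 R=73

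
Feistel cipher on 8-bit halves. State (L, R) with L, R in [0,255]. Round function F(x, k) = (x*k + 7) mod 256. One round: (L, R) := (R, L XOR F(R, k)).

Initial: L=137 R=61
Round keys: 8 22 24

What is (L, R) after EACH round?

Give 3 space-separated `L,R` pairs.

Round 1 (k=8): L=61 R=102
Round 2 (k=22): L=102 R=246
Round 3 (k=24): L=246 R=113

Answer: 61,102 102,246 246,113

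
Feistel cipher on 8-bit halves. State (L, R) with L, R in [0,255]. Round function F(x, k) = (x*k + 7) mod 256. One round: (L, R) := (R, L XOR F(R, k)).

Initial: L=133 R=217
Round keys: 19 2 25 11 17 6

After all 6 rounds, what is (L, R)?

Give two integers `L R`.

Answer: 114 220

Derivation:
Round 1 (k=19): L=217 R=167
Round 2 (k=2): L=167 R=140
Round 3 (k=25): L=140 R=20
Round 4 (k=11): L=20 R=111
Round 5 (k=17): L=111 R=114
Round 6 (k=6): L=114 R=220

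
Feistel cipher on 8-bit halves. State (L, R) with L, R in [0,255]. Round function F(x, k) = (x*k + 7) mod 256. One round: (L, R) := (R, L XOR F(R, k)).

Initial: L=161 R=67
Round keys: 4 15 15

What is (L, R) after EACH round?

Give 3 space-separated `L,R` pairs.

Round 1 (k=4): L=67 R=178
Round 2 (k=15): L=178 R=54
Round 3 (k=15): L=54 R=131

Answer: 67,178 178,54 54,131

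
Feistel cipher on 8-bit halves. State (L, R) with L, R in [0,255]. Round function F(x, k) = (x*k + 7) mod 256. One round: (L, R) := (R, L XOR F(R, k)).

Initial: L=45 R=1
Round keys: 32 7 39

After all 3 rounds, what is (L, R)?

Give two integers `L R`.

Answer: 76 145

Derivation:
Round 1 (k=32): L=1 R=10
Round 2 (k=7): L=10 R=76
Round 3 (k=39): L=76 R=145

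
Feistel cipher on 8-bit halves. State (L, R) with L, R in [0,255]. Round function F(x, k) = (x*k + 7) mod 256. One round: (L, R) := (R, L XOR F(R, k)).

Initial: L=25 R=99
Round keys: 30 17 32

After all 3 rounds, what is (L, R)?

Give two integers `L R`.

Answer: 92 63

Derivation:
Round 1 (k=30): L=99 R=184
Round 2 (k=17): L=184 R=92
Round 3 (k=32): L=92 R=63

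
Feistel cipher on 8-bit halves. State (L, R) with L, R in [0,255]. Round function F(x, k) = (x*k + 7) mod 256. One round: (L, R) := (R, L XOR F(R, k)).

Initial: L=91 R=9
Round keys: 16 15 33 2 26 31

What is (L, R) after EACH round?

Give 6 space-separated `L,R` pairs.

Answer: 9,204 204,242 242,245 245,3 3,160 160,100

Derivation:
Round 1 (k=16): L=9 R=204
Round 2 (k=15): L=204 R=242
Round 3 (k=33): L=242 R=245
Round 4 (k=2): L=245 R=3
Round 5 (k=26): L=3 R=160
Round 6 (k=31): L=160 R=100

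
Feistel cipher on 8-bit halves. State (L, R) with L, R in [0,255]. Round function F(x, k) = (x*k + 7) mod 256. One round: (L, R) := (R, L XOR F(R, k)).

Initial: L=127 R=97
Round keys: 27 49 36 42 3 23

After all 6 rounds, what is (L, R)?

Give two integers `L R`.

Round 1 (k=27): L=97 R=61
Round 2 (k=49): L=61 R=213
Round 3 (k=36): L=213 R=198
Round 4 (k=42): L=198 R=86
Round 5 (k=3): L=86 R=207
Round 6 (k=23): L=207 R=246

Answer: 207 246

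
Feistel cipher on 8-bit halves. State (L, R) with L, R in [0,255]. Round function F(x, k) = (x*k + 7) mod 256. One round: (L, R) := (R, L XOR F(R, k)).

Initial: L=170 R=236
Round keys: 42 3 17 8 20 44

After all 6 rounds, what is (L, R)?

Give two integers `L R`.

Round 1 (k=42): L=236 R=21
Round 2 (k=3): L=21 R=170
Round 3 (k=17): L=170 R=68
Round 4 (k=8): L=68 R=141
Round 5 (k=20): L=141 R=79
Round 6 (k=44): L=79 R=22

Answer: 79 22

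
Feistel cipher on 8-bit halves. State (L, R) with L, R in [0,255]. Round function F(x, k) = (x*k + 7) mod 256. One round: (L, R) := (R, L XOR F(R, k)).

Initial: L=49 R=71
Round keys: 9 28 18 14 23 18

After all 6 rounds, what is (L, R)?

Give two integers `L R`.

Answer: 124 68

Derivation:
Round 1 (k=9): L=71 R=183
Round 2 (k=28): L=183 R=76
Round 3 (k=18): L=76 R=232
Round 4 (k=14): L=232 R=251
Round 5 (k=23): L=251 R=124
Round 6 (k=18): L=124 R=68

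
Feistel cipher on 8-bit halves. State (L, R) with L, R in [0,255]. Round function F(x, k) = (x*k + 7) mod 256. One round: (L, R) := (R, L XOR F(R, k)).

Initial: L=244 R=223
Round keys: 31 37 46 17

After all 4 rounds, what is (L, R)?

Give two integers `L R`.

Round 1 (k=31): L=223 R=252
Round 2 (k=37): L=252 R=172
Round 3 (k=46): L=172 R=19
Round 4 (k=17): L=19 R=230

Answer: 19 230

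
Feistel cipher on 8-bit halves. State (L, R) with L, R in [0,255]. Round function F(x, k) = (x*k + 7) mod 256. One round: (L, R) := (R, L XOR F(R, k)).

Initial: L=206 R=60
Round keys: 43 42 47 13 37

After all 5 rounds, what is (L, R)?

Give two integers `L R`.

Answer: 7 237

Derivation:
Round 1 (k=43): L=60 R=213
Round 2 (k=42): L=213 R=197
Round 3 (k=47): L=197 R=231
Round 4 (k=13): L=231 R=7
Round 5 (k=37): L=7 R=237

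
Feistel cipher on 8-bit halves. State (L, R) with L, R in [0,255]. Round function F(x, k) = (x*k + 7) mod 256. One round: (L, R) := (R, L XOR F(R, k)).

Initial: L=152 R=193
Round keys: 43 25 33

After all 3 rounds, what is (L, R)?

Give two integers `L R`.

Answer: 32 205

Derivation:
Round 1 (k=43): L=193 R=234
Round 2 (k=25): L=234 R=32
Round 3 (k=33): L=32 R=205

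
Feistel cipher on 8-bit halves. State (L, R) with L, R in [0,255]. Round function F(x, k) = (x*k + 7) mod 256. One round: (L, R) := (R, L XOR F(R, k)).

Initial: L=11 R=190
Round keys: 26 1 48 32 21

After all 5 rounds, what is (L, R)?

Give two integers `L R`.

Round 1 (k=26): L=190 R=88
Round 2 (k=1): L=88 R=225
Round 3 (k=48): L=225 R=111
Round 4 (k=32): L=111 R=6
Round 5 (k=21): L=6 R=234

Answer: 6 234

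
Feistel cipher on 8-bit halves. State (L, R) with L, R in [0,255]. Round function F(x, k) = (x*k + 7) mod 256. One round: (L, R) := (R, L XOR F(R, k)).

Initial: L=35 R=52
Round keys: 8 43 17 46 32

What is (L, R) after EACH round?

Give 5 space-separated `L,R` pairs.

Answer: 52,132 132,7 7,250 250,244 244,125

Derivation:
Round 1 (k=8): L=52 R=132
Round 2 (k=43): L=132 R=7
Round 3 (k=17): L=7 R=250
Round 4 (k=46): L=250 R=244
Round 5 (k=32): L=244 R=125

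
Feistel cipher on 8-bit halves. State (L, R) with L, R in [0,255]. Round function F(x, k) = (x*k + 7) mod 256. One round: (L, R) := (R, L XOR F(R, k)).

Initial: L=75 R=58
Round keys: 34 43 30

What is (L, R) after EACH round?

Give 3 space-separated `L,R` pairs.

Round 1 (k=34): L=58 R=240
Round 2 (k=43): L=240 R=109
Round 3 (k=30): L=109 R=61

Answer: 58,240 240,109 109,61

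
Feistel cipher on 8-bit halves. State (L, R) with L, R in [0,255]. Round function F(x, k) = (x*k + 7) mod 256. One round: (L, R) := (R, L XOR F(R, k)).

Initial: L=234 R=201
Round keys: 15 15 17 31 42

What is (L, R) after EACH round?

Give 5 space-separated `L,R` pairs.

Answer: 201,36 36,234 234,181 181,24 24,66

Derivation:
Round 1 (k=15): L=201 R=36
Round 2 (k=15): L=36 R=234
Round 3 (k=17): L=234 R=181
Round 4 (k=31): L=181 R=24
Round 5 (k=42): L=24 R=66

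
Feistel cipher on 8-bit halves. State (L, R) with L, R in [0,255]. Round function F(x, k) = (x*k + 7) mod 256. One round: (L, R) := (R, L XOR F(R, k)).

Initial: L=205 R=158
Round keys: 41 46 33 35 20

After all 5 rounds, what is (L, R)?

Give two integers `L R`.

Answer: 246 87

Derivation:
Round 1 (k=41): L=158 R=152
Round 2 (k=46): L=152 R=201
Round 3 (k=33): L=201 R=104
Round 4 (k=35): L=104 R=246
Round 5 (k=20): L=246 R=87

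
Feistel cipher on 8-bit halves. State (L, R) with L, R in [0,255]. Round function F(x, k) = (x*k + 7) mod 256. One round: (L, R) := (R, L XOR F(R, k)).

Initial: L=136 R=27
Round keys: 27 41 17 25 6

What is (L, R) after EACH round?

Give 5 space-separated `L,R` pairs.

Answer: 27,104 104,180 180,147 147,214 214,152

Derivation:
Round 1 (k=27): L=27 R=104
Round 2 (k=41): L=104 R=180
Round 3 (k=17): L=180 R=147
Round 4 (k=25): L=147 R=214
Round 5 (k=6): L=214 R=152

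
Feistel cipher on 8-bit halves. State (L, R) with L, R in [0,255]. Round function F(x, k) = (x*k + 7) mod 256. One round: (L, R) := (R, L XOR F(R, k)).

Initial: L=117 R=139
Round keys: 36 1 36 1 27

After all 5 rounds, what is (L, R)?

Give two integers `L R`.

Answer: 166 48

Derivation:
Round 1 (k=36): L=139 R=230
Round 2 (k=1): L=230 R=102
Round 3 (k=36): L=102 R=185
Round 4 (k=1): L=185 R=166
Round 5 (k=27): L=166 R=48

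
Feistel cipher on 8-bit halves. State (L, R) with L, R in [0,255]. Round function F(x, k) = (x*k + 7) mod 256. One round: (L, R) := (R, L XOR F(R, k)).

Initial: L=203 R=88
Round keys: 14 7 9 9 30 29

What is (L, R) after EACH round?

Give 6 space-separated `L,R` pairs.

Round 1 (k=14): L=88 R=28
Round 2 (k=7): L=28 R=147
Round 3 (k=9): L=147 R=46
Round 4 (k=9): L=46 R=54
Round 5 (k=30): L=54 R=117
Round 6 (k=29): L=117 R=126

Answer: 88,28 28,147 147,46 46,54 54,117 117,126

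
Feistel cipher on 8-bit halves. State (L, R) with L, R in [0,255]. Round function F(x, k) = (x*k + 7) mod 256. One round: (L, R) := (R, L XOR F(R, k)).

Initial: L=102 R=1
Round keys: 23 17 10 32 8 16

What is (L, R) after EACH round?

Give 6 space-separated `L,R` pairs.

Answer: 1,120 120,254 254,139 139,153 153,68 68,222

Derivation:
Round 1 (k=23): L=1 R=120
Round 2 (k=17): L=120 R=254
Round 3 (k=10): L=254 R=139
Round 4 (k=32): L=139 R=153
Round 5 (k=8): L=153 R=68
Round 6 (k=16): L=68 R=222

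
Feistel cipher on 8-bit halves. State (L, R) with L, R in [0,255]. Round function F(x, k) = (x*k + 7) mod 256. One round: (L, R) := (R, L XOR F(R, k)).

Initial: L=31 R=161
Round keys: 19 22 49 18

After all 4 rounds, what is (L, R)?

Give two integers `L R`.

Round 1 (k=19): L=161 R=229
Round 2 (k=22): L=229 R=20
Round 3 (k=49): L=20 R=62
Round 4 (k=18): L=62 R=119

Answer: 62 119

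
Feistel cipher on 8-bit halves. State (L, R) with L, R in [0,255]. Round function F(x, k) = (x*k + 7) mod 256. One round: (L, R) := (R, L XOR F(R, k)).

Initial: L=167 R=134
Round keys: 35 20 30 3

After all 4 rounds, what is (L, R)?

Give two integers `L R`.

Answer: 139 241

Derivation:
Round 1 (k=35): L=134 R=254
Round 2 (k=20): L=254 R=89
Round 3 (k=30): L=89 R=139
Round 4 (k=3): L=139 R=241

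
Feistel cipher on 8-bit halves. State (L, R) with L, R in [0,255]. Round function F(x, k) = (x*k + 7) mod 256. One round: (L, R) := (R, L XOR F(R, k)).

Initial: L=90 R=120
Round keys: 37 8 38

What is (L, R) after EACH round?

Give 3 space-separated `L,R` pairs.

Round 1 (k=37): L=120 R=5
Round 2 (k=8): L=5 R=87
Round 3 (k=38): L=87 R=244

Answer: 120,5 5,87 87,244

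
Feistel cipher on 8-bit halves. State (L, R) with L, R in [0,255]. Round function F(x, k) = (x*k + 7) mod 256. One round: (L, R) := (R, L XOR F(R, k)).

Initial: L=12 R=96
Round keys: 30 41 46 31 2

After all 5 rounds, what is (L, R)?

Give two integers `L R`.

Round 1 (k=30): L=96 R=75
Round 2 (k=41): L=75 R=106
Round 3 (k=46): L=106 R=88
Round 4 (k=31): L=88 R=197
Round 5 (k=2): L=197 R=201

Answer: 197 201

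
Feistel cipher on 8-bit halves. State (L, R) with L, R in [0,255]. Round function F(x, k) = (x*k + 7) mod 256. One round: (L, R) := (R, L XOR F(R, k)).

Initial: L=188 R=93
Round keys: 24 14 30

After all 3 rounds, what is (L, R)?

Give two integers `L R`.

Answer: 108 172

Derivation:
Round 1 (k=24): L=93 R=3
Round 2 (k=14): L=3 R=108
Round 3 (k=30): L=108 R=172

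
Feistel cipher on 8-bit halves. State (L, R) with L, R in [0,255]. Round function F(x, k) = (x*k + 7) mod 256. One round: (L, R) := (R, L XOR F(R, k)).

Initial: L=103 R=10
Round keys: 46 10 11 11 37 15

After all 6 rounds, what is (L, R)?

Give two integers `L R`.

Answer: 61 106

Derivation:
Round 1 (k=46): L=10 R=180
Round 2 (k=10): L=180 R=5
Round 3 (k=11): L=5 R=138
Round 4 (k=11): L=138 R=240
Round 5 (k=37): L=240 R=61
Round 6 (k=15): L=61 R=106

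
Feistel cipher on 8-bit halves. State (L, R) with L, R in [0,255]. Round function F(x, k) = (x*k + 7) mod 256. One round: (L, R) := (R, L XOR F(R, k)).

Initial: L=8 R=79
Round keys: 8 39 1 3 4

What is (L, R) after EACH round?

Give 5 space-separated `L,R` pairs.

Round 1 (k=8): L=79 R=119
Round 2 (k=39): L=119 R=103
Round 3 (k=1): L=103 R=25
Round 4 (k=3): L=25 R=53
Round 5 (k=4): L=53 R=194

Answer: 79,119 119,103 103,25 25,53 53,194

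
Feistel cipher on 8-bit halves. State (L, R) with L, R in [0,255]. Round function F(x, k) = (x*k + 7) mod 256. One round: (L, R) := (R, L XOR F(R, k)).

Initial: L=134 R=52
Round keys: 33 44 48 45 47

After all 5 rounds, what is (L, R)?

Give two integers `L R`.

Answer: 30 227

Derivation:
Round 1 (k=33): L=52 R=61
Round 2 (k=44): L=61 R=183
Round 3 (k=48): L=183 R=106
Round 4 (k=45): L=106 R=30
Round 5 (k=47): L=30 R=227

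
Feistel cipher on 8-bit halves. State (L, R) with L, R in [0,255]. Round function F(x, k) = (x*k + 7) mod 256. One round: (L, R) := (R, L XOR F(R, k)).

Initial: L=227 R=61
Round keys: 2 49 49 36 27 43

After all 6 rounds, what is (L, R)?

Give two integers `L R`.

Round 1 (k=2): L=61 R=98
Round 2 (k=49): L=98 R=244
Round 3 (k=49): L=244 R=217
Round 4 (k=36): L=217 R=127
Round 5 (k=27): L=127 R=181
Round 6 (k=43): L=181 R=17

Answer: 181 17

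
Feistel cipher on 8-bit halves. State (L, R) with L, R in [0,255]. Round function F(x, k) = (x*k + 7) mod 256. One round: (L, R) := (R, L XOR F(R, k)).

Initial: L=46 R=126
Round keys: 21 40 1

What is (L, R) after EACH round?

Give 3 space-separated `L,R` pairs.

Answer: 126,115 115,129 129,251

Derivation:
Round 1 (k=21): L=126 R=115
Round 2 (k=40): L=115 R=129
Round 3 (k=1): L=129 R=251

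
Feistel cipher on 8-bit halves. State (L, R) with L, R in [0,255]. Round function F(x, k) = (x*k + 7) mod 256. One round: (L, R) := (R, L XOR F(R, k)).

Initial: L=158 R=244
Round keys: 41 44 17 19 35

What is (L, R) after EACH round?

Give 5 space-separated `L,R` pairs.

Round 1 (k=41): L=244 R=133
Round 2 (k=44): L=133 R=23
Round 3 (k=17): L=23 R=11
Round 4 (k=19): L=11 R=207
Round 5 (k=35): L=207 R=95

Answer: 244,133 133,23 23,11 11,207 207,95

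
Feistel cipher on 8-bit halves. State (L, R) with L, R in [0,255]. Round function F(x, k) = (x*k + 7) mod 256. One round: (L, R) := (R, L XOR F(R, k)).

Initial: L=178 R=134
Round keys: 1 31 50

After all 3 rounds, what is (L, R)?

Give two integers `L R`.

Round 1 (k=1): L=134 R=63
Round 2 (k=31): L=63 R=46
Round 3 (k=50): L=46 R=60

Answer: 46 60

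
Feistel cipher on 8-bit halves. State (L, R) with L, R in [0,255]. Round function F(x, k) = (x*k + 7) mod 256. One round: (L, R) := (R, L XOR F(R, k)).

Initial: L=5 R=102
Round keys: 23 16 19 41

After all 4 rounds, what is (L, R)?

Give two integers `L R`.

Answer: 78 164

Derivation:
Round 1 (k=23): L=102 R=52
Round 2 (k=16): L=52 R=33
Round 3 (k=19): L=33 R=78
Round 4 (k=41): L=78 R=164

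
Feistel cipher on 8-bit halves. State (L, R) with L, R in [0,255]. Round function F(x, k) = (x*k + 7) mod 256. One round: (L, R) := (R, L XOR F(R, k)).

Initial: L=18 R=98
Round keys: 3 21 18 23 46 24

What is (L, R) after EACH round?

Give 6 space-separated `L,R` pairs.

Round 1 (k=3): L=98 R=63
Round 2 (k=21): L=63 R=80
Round 3 (k=18): L=80 R=152
Round 4 (k=23): L=152 R=255
Round 5 (k=46): L=255 R=65
Round 6 (k=24): L=65 R=224

Answer: 98,63 63,80 80,152 152,255 255,65 65,224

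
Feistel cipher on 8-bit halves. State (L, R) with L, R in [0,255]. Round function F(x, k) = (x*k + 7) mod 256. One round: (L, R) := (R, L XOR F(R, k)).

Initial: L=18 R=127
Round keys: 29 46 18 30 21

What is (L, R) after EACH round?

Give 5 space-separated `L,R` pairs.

Answer: 127,120 120,232 232,47 47,97 97,211

Derivation:
Round 1 (k=29): L=127 R=120
Round 2 (k=46): L=120 R=232
Round 3 (k=18): L=232 R=47
Round 4 (k=30): L=47 R=97
Round 5 (k=21): L=97 R=211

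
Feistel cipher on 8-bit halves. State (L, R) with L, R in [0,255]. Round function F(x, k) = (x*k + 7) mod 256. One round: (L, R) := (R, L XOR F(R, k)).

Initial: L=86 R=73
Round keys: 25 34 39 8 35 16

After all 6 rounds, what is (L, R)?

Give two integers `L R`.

Round 1 (k=25): L=73 R=126
Round 2 (k=34): L=126 R=138
Round 3 (k=39): L=138 R=115
Round 4 (k=8): L=115 R=21
Round 5 (k=35): L=21 R=149
Round 6 (k=16): L=149 R=66

Answer: 149 66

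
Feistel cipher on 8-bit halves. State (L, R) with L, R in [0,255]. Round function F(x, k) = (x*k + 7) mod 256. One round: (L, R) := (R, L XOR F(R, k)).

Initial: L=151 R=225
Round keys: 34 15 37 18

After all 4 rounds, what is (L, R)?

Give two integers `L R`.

Answer: 209 49

Derivation:
Round 1 (k=34): L=225 R=126
Round 2 (k=15): L=126 R=136
Round 3 (k=37): L=136 R=209
Round 4 (k=18): L=209 R=49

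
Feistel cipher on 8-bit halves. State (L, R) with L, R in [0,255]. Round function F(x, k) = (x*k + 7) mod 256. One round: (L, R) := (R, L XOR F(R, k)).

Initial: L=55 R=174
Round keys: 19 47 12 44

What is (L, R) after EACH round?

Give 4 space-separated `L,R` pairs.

Answer: 174,198 198,207 207,125 125,76

Derivation:
Round 1 (k=19): L=174 R=198
Round 2 (k=47): L=198 R=207
Round 3 (k=12): L=207 R=125
Round 4 (k=44): L=125 R=76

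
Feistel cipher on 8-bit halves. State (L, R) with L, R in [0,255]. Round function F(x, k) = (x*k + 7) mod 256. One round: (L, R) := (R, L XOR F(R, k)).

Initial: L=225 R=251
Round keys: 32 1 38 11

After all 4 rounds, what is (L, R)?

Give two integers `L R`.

Round 1 (k=32): L=251 R=134
Round 2 (k=1): L=134 R=118
Round 3 (k=38): L=118 R=13
Round 4 (k=11): L=13 R=224

Answer: 13 224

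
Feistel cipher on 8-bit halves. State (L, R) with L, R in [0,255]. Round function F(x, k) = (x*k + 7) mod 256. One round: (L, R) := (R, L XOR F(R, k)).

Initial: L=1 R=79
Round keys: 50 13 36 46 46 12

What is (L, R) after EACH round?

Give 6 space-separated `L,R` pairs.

Round 1 (k=50): L=79 R=116
Round 2 (k=13): L=116 R=164
Round 3 (k=36): L=164 R=99
Round 4 (k=46): L=99 R=117
Round 5 (k=46): L=117 R=110
Round 6 (k=12): L=110 R=90

Answer: 79,116 116,164 164,99 99,117 117,110 110,90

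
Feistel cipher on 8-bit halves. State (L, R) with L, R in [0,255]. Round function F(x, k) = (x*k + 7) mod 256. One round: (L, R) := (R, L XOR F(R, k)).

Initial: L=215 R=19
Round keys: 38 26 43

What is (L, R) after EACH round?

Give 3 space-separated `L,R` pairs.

Round 1 (k=38): L=19 R=14
Round 2 (k=26): L=14 R=96
Round 3 (k=43): L=96 R=41

Answer: 19,14 14,96 96,41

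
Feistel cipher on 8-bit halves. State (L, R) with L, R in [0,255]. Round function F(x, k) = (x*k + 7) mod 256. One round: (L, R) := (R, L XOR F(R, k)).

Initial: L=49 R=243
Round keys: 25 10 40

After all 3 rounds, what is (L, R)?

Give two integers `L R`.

Round 1 (k=25): L=243 R=243
Round 2 (k=10): L=243 R=118
Round 3 (k=40): L=118 R=132

Answer: 118 132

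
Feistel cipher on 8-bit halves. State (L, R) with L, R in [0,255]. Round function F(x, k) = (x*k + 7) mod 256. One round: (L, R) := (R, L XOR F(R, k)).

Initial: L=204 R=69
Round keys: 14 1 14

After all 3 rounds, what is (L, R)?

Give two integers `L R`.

Round 1 (k=14): L=69 R=1
Round 2 (k=1): L=1 R=77
Round 3 (k=14): L=77 R=60

Answer: 77 60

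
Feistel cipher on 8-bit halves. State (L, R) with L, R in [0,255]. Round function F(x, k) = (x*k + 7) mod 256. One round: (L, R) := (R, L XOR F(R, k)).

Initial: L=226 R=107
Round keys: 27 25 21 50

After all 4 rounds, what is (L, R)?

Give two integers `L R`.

Round 1 (k=27): L=107 R=178
Round 2 (k=25): L=178 R=2
Round 3 (k=21): L=2 R=131
Round 4 (k=50): L=131 R=159

Answer: 131 159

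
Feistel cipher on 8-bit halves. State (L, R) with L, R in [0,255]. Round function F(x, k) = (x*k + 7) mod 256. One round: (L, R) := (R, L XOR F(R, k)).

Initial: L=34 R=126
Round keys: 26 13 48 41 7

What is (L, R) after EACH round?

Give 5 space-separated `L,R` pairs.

Answer: 126,241 241,58 58,22 22,183 183,30

Derivation:
Round 1 (k=26): L=126 R=241
Round 2 (k=13): L=241 R=58
Round 3 (k=48): L=58 R=22
Round 4 (k=41): L=22 R=183
Round 5 (k=7): L=183 R=30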